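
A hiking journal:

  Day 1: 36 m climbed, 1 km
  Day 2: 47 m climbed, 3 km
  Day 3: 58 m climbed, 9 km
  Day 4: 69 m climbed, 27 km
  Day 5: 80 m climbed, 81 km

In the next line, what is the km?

243

M climbed: +11 each step, so 36, 47, 58, 69, 80 → 91.
For the km, ×3 each step: 1, 3, 9, 27, 81 → 243.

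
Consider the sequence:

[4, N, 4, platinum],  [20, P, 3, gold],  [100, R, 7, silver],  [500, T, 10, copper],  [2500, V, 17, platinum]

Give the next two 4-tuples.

[12500, X, 27, gold], [62500, Z, 44, silver]

For the first value, ×5 each step: 4, 20, 100, 500, 2500 → 12500 → 62500.
Letter: letters move forward 2 places in the alphabet, so N, P, R, T, V → X → Z.
Third value: each term is the sum of the two before it; 4, 3, 7, 10, 17 → 27 → 44.
Metal: repeats platinum → gold → silver → copper, so platinum, gold, silver, copper, platinum → gold → silver.
So the next two 4-tuples are [12500, X, 27, gold] and [62500, Z, 44, silver].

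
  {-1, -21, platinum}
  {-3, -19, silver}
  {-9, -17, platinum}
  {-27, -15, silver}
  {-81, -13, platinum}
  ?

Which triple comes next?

{-243, -11, silver}

First slot: ×3 each step, so -1, -3, -9, -27, -81 → -243.
Second slot: +2 each step, so -21, -19, -17, -15, -13 → -11.
Metal: alternates platinum ↔ silver; platinum, silver, platinum, silver, platinum → silver.
So the next triple is {-243, -11, silver}.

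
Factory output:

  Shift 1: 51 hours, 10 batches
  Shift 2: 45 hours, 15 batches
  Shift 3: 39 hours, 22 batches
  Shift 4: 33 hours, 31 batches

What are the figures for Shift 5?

Hours: −6 each step; 51, 45, 39, 33 → 27.
Batches: 10, 15, 22, 31 → 42 (differences are 5, 7, 9, … (increasing by 2 each time)).
Combining the parts gives 27 hours, 42 batches.

27 hours, 42 batches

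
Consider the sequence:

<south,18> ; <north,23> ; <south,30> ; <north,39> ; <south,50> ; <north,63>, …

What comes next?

<south,78>

Direction goes south, north, south, north, south, north → south (alternates south ↔ north).
Second slot: differences are 5, 7, 9, … (increasing by 2 each time); 18, 23, 30, 39, 50, 63 → 78.
Combining the parts gives <south,78>.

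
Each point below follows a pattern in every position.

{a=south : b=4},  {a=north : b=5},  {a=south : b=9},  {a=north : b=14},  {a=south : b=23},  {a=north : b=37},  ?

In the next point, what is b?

60

B — each term is the sum of the two before it: 4, 5, 9, 14, 23, 37 → 60.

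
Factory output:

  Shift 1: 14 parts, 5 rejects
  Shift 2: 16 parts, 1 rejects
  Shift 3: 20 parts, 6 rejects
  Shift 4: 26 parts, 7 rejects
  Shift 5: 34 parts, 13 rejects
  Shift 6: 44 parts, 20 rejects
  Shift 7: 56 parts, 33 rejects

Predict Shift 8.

Parts: differences are 2, 4, 6, … (increasing by 2 each time); 14, 16, 20, 26, 34, 44, 56 → 70.
Rejects: each term is the sum of the two before it; 5, 1, 6, 7, 13, 20, 33 → 53.
So the next row is 70 parts, 53 rejects.

70 parts, 53 rejects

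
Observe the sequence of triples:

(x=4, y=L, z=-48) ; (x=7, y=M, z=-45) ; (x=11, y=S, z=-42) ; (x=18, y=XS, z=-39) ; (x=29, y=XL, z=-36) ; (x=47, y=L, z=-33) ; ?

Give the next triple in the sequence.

X: each term is the sum of the two before it, so 4, 7, 11, 18, 29, 47 → 76.
Y goes L, M, S, XS, XL, L → M (repeats L → M → S → XS → XL).
Z goes -48, -45, -42, -39, -36, -33 → -30 (+3 each step).
So the next triple is (x=76, y=M, z=-30).

(x=76, y=M, z=-30)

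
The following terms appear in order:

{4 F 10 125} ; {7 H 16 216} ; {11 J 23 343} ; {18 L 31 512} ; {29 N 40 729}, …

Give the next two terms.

{47 P 50 1000}, {76 R 61 1331}

First value goes 4, 7, 11, 18, 29 → 47 → 76 (each term is the sum of the two before it).
Letter — letters move forward 2 places in the alphabet: F, H, J, L, N → P → R.
For the third value, differences are 6, 7, 8, … (increasing by 1 each time): 10, 16, 23, 31, 40 → 50 → 61.
Fourth value: perfect cubes: 5³, 6³, 7³, …; 125, 216, 343, 512, 729 → 1000 → 1331.
Putting the parts together: {47 P 50 1000} and then {76 R 61 1331}.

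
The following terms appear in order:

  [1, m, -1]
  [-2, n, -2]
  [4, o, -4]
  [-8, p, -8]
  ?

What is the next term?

First value goes 1, -2, 4, -8 → 16 (×(-2) each step).
Letter goes m, n, o, p → q (letters move forward 1 place in the alphabet).
Third value goes -1, -2, -4, -8 → -16 (×2 each step).
Combining the parts gives [16, q, -16].

[16, q, -16]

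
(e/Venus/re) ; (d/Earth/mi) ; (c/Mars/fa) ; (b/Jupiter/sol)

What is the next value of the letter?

a

For the letter, letters move back 1 place in the alphabet: e, d, c, b → a.
Planet: runs through the planets Mercury→Neptune, so Venus, Earth, Mars, Jupiter → Saturn.
Note: runs through the solfège scale do→ti, so re, mi, fa, sol → la.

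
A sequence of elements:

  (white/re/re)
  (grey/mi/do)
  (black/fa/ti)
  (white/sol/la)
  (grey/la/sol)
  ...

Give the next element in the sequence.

For the shade, repeats white → grey → black: white, grey, black, white, grey → black.
First note — runs through the solfège scale do→ti: re, mi, fa, sol, la → ti.
Second note: runs backward through the solfège scale do→ti; re, do, ti, la, sol → fa.
Combining the parts gives (black/ti/fa).

(black/ti/fa)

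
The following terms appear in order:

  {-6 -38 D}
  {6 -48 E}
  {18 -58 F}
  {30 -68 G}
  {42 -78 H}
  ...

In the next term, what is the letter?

Letter: D, E, F, G, H → I (letters move forward 1 place in the alphabet).

I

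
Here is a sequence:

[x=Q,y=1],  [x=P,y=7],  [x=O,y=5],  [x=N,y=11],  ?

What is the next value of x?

M

For the x, letters move back 1 place in the alphabet: Q, P, O, N → M.
Y: alternating steps +6, −2, +6, −2, …; 1, 7, 5, 11 → 9.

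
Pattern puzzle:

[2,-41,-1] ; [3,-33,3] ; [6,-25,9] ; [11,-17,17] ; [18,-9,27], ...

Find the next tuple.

[27,-1,39]

First slot — differences are 1, 3, 5, … (increasing by 2 each time): 2, 3, 6, 11, 18 → 27.
For the second slot, +8 each step: -41, -33, -25, -17, -9 → -1.
For the third slot, differences are 4, 6, 8, … (increasing by 2 each time): -1, 3, 9, 17, 27 → 39.
Putting it together: [27,-1,39].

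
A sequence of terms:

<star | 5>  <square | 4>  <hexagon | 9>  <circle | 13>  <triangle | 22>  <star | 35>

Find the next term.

Shape goes star, square, hexagon, circle, triangle, star → square (repeats star → square → hexagon → circle → triangle).
Second component: each term is the sum of the two before it, so 5, 4, 9, 13, 22, 35 → 57.
Putting it together: <square | 57>.

<square | 57>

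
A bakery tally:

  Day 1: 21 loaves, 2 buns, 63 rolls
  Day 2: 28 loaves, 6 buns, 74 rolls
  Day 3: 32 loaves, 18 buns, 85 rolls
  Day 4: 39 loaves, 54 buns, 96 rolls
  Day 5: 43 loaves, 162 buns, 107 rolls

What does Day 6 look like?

Loaves goes 21, 28, 32, 39, 43 → 50 (alternating steps +7, +4, +7, +4, …).
Buns: ×3 each step, so 2, 6, 18, 54, 162 → 486.
Rolls: +11 each step, so 63, 74, 85, 96, 107 → 118.
Putting it together: 50 loaves, 486 buns, 118 rolls.

50 loaves, 486 buns, 118 rolls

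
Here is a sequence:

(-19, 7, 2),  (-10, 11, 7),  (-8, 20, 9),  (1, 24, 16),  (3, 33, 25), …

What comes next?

(12, 37, 41)

First slot: alternating steps +9, +2, +9, +2, …, so -19, -10, -8, 1, 3 → 12.
For the second slot, alternating steps +4, +9, +4, +9, …: 7, 11, 20, 24, 33 → 37.
For the third slot, each term is the sum of the two before it: 2, 7, 9, 16, 25 → 41.
Combining the parts gives (12, 37, 41).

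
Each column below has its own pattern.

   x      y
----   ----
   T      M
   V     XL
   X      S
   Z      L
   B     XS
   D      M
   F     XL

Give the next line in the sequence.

Column x: letters move forward 2 places in the alphabet, wrapping Z→A; T, V, X, Z, B, D, F → H.
Column y: repeats M → XL → S → L → XS; M, XL, S, L, XS, M, XL → S.
So the next line is H  S.

H  S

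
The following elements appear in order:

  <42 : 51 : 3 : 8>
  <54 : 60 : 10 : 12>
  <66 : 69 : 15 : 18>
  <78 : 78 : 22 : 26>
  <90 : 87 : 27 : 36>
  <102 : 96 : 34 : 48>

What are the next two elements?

<114 : 105 : 39 : 62>, <126 : 114 : 46 : 78>

First value: +12 each step, so 42, 54, 66, 78, 90, 102 → 114 → 126.
Second value: +9 each step, so 51, 60, 69, 78, 87, 96 → 105 → 114.
Third value: alternating steps +7, +5, +7, +5, …; 3, 10, 15, 22, 27, 34 → 39 → 46.
Fourth value: differences are 4, 6, 8, … (increasing by 2 each time); 8, 12, 18, 26, 36, 48 → 62 → 78.
Putting the parts together: <114 : 105 : 39 : 62> and then <126 : 114 : 46 : 78>.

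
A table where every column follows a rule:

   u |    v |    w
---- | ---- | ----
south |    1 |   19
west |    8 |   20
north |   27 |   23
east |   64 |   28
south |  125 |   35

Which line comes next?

west  216  44

Column u — repeats south → west → north → east: south, west, north, east, south → west.
Column v: perfect cubes: 1³, 2³, 3³, …, so 1, 8, 27, 64, 125 → 216.
Column w: differences are 1, 3, 5, … (increasing by 2 each time), so 19, 20, 23, 28, 35 → 44.
So the next line is west  216  44.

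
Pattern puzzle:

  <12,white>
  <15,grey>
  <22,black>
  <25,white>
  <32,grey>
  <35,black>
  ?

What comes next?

<42,white>

First part: 12, 15, 22, 25, 32, 35 → 42 (alternating steps +3, +7, +3, +7, …).
Shade: repeats white → grey → black; white, grey, black, white, grey, black → white.
Combining the parts gives <42,white>.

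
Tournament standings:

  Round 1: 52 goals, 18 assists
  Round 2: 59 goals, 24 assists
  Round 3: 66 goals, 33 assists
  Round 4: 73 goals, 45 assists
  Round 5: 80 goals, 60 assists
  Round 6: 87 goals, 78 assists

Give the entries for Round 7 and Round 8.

94 goals, 99 assists; 101 goals, 123 assists

Goals goes 52, 59, 66, 73, 80, 87 → 94 → 101 (+7 each step).
Assists — differences are 6, 9, 12, … (increasing by 3 each time): 18, 24, 33, 45, 60, 78 → 99 → 123.
Putting the parts together: 94 goals, 99 assists and then 101 goals, 123 assists.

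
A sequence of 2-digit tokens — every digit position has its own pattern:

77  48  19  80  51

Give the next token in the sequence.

22

First digit — −3 each step, mod 10: 7, 4, 1, 8, 5 → 2.
For the second digit, +1 each step, mod 10: 7, 8, 9, 0, 1 → 2.
So the next token is 22.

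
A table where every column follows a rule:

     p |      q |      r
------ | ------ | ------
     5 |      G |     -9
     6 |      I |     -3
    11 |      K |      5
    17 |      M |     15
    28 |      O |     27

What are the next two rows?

45  Q  41; 73  S  57

Column p: each term is the sum of the two before it; 5, 6, 11, 17, 28 → 45 → 73.
Column q: letters move forward 2 places in the alphabet, so G, I, K, M, O → Q → S.
Column r: differences are 6, 8, 10, … (increasing by 2 each time); -9, -3, 5, 15, 27 → 41 → 57.
So the next two rows are 45  Q  41 and 73  S  57.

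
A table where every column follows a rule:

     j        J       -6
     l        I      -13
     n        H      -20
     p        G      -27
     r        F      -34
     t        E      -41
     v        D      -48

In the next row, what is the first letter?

First letter: j, l, n, p, r, t, v → x (letters move forward 2 places in the alphabet).

x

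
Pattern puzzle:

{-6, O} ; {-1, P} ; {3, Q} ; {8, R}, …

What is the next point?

{12, S}

First coordinate goes -6, -1, 3, 8 → 12 (alternating steps +5, +4, +5, +4, …).
Letter: O, P, Q, R → S (letters move forward 1 place in the alphabet).
So the next point is {12, S}.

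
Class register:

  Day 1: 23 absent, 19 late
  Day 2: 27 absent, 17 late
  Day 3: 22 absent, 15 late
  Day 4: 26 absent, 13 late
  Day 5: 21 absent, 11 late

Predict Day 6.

Absent: 23, 27, 22, 26, 21 → 25 (alternating steps +4, −5, +4, −5, …).
Late goes 19, 17, 15, 13, 11 → 9 (−2 each step).
Combining the parts gives 25 absent, 9 late.

25 absent, 9 late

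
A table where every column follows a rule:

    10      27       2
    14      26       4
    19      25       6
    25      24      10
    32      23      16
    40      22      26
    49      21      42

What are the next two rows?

59  20  68; 70  19  110

First component: differences are 4, 5, 6, … (increasing by 1 each time), so 10, 14, 19, 25, 32, 40, 49 → 59 → 70.
Second component — −1 each step: 27, 26, 25, 24, 23, 22, 21 → 20 → 19.
Third component: each term is the sum of the two before it, so 2, 4, 6, 10, 16, 26, 42 → 68 → 110.
Putting the parts together: 59  20  68 and then 70  19  110.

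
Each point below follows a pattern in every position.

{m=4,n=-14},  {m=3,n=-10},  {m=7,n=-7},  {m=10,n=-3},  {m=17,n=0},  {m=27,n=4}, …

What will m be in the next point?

44

M — each term is the sum of the two before it: 4, 3, 7, 10, 17, 27 → 44.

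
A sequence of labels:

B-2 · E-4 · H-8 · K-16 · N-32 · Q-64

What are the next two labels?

T-128, W-256

Letter: letters move forward 3 places in the alphabet; B, E, H, K, N, Q → T → W.
Second component: ×2 each step; 2, 4, 8, 16, 32, 64 → 128 → 256.
So the next two labels are T-128 and W-256.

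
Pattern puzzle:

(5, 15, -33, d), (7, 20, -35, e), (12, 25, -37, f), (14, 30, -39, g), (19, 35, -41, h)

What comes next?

(21, 40, -43, i)

First component goes 5, 7, 12, 14, 19 → 21 (alternating steps +2, +5, +2, +5, …).
Second component: +5 each step, so 15, 20, 25, 30, 35 → 40.
Third component: −2 each step; -33, -35, -37, -39, -41 → -43.
Letter: letters move forward 1 place in the alphabet, so d, e, f, g, h → i.
So the next tuple is (21, 40, -43, i).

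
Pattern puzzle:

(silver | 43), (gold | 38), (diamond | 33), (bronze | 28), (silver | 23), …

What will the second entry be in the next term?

For the second entry, −5 each step: 43, 38, 33, 28, 23 → 18.

18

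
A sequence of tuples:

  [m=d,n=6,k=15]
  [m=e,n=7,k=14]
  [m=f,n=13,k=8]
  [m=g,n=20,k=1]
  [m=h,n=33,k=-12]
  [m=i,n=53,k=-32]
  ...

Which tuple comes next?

[m=j,n=86,k=-65]

For the m, letters move forward 1 place in the alphabet: d, e, f, g, h, i → j.
N: 6, 7, 13, 20, 33, 53 → 86 (each term is the sum of the two before it).
K — together with the n always sums to 21: 15, 14, 8, 1, -12, -32 → -65.
Putting it together: [m=j,n=86,k=-65].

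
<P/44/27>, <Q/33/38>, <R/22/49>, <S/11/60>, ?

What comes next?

<T/0/71>

Letter: letters move forward 1 place in the alphabet, so P, Q, R, S → T.
Second value: −11 each step, so 44, 33, 22, 11 → 0.
For the third value, together with the second value always sums to 71: 27, 38, 49, 60 → 71.
Combining the parts gives <T/0/71>.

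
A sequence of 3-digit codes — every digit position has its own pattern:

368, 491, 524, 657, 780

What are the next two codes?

813 then 946

First digit goes 3, 4, 5, 6, 7 → 8 → 9 (+1 each step, mod 10).
Second digit: 6, 9, 2, 5, 8 → 1 → 4 (+3 each step, mod 10).
Third digit: +3 each step, mod 10; 8, 1, 4, 7, 0 → 3 → 6.
Putting the parts together: 813 and then 946.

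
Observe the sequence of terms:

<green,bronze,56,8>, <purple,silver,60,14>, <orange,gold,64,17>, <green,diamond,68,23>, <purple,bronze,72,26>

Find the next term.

<orange,silver,76,32>

Colour: repeats green → purple → orange, so green, purple, orange, green, purple → orange.
Rank: bronze, silver, gold, diamond, bronze → silver (repeats bronze → silver → gold → diamond).
For the third part, +4 each step: 56, 60, 64, 68, 72 → 76.
Fourth part: alternating steps +6, +3, +6, +3, …; 8, 14, 17, 23, 26 → 32.
So the next term is <orange,silver,76,32>.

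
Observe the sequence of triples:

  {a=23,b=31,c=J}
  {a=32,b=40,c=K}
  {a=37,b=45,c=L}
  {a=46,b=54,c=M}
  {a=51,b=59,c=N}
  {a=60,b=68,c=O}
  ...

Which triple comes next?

{a=65,b=73,c=P}

A: 23, 32, 37, 46, 51, 60 → 65 (alternating steps +9, +5, +9, +5, …).
B goes 31, 40, 45, 54, 59, 68 → 73 (always 8 more than the a).
C goes J, K, L, M, N, O → P (letters move forward 1 place in the alphabet).
Combining the parts gives {a=65,b=73,c=P}.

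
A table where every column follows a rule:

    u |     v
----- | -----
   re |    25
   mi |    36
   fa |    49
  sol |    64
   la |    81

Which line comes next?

ti  100

Column u — runs through the solfège scale do→ti: re, mi, fa, sol, la → ti.
For the column v, perfect squares: 5², 6², 7², …: 25, 36, 49, 64, 81 → 100.
So the next line is ti  100.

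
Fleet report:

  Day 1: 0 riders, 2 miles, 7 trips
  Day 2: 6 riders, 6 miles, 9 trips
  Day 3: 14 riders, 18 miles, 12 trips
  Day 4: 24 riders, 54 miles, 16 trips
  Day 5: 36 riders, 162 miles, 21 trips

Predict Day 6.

50 riders, 486 miles, 27 trips

Riders — differences are 6, 8, 10, … (increasing by 2 each time): 0, 6, 14, 24, 36 → 50.
Miles: ×3 each step, so 2, 6, 18, 54, 162 → 486.
Trips: 7, 9, 12, 16, 21 → 27 (differences are 2, 3, 4, … (increasing by 1 each time)).
Combining the parts gives 50 riders, 486 miles, 27 trips.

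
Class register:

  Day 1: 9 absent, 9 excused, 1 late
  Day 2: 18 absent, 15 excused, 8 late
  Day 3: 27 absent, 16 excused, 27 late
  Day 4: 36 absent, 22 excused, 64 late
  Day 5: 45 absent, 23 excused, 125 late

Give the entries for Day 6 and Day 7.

Absent: +9 each step; 9, 18, 27, 36, 45 → 54 → 63.
Excused — alternating steps +6, +1, +6, +1, …: 9, 15, 16, 22, 23 → 29 → 30.
Late — perfect cubes: 1³, 2³, 3³, …: 1, 8, 27, 64, 125 → 216 → 343.
Putting the parts together: 54 absent, 29 excused, 216 late and then 63 absent, 30 excused, 343 late.

54 absent, 29 excused, 216 late; 63 absent, 30 excused, 343 late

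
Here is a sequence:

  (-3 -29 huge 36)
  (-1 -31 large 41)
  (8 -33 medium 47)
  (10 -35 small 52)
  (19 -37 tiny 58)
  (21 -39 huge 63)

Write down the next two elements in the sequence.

(30 -41 large 69), (32 -43 medium 74)

First coordinate: alternating steps +2, +9, +2, +9, …, so -3, -1, 8, 10, 19, 21 → 30 → 32.
Second coordinate — −2 each step: -29, -31, -33, -35, -37, -39 → -41 → -43.
Size: repeats huge → large → medium → small → tiny, so huge, large, medium, small, tiny, huge → large → medium.
Fourth coordinate: 36, 41, 47, 52, 58, 63 → 69 → 74 (alternating steps +5, +6, +5, +6, …).
So the next two elements are (30 -41 large 69) and (32 -43 medium 74).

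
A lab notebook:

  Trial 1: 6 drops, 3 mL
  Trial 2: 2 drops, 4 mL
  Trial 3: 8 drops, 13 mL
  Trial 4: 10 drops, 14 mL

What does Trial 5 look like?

Drops — each term is the sum of the two before it: 6, 2, 8, 10 → 18.
For the mL, alternating steps +1, +9, +1, +9, …: 3, 4, 13, 14 → 23.
Putting it together: 18 drops, 23 mL.

18 drops, 23 mL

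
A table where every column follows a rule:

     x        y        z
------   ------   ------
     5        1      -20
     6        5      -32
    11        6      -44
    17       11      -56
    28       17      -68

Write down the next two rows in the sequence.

Column x: each term is the sum of the two before it; 5, 6, 11, 17, 28 → 45 → 73.
Column y: each term is the sum of the two before it, so 1, 5, 6, 11, 17 → 28 → 45.
Column z goes -20, -32, -44, -56, -68 → -80 → -92 (−12 each step).
So the next two rows are 45  28  -80 and 73  45  -92.

45  28  -80; 73  45  -92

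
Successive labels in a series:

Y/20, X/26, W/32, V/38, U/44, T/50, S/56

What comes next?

R/62

Letter goes Y, X, W, V, U, T, S → R (letters move back 1 place in the alphabet).
Second component goes 20, 26, 32, 38, 44, 50, 56 → 62 (+6 each step).
Putting it together: R/62.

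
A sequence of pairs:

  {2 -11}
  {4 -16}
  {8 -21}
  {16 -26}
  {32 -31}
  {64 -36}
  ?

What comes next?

{128 -41}

For the first component, ×2 each step: 2, 4, 8, 16, 32, 64 → 128.
Second component: −5 each step; -11, -16, -21, -26, -31, -36 → -41.
So the next pair is {128 -41}.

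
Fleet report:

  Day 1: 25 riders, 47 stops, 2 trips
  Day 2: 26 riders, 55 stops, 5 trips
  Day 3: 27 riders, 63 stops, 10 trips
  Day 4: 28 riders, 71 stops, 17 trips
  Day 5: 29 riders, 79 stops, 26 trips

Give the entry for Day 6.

30 riders, 87 stops, 37 trips

Riders: +1 each step; 25, 26, 27, 28, 29 → 30.
Stops: +8 each step; 47, 55, 63, 71, 79 → 87.
Trips — differences are 3, 5, 7, … (increasing by 2 each time): 2, 5, 10, 17, 26 → 37.
Combining the parts gives 30 riders, 87 stops, 37 trips.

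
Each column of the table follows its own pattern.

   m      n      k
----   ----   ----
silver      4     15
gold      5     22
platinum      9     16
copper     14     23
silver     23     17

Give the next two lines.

Column m goes silver, gold, platinum, copper, silver → gold → platinum (repeats silver → gold → platinum → copper).
Column n: each term is the sum of the two before it; 4, 5, 9, 14, 23 → 37 → 60.
For the column k, alternating steps +7, −6, +7, −6, …: 15, 22, 16, 23, 17 → 24 → 18.
Putting the parts together: gold  37  24 and then platinum  60  18.

gold  37  24; platinum  60  18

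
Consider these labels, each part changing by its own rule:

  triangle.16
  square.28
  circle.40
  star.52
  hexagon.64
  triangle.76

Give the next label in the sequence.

Shape: repeats triangle → square → circle → star → hexagon; triangle, square, circle, star, hexagon, triangle → square.
Second component — +12 each step: 16, 28, 40, 52, 64, 76 → 88.
Putting it together: square.88.

square.88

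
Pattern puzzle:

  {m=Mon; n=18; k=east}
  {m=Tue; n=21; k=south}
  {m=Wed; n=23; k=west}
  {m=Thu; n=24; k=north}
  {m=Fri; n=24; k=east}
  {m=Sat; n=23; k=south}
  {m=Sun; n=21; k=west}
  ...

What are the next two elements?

M goes Mon, Tue, Wed, Thu, Fri, Sat, Sun → Mon → Tue (runs through the weekdays Mon→Sun).
For the n, differences are 3, 2, 1, … (decreasing by 1 each time): 18, 21, 23, 24, 24, 23, 21 → 18 → 14.
For the k, repeats east → south → west → north: east, south, west, north, east, south, west → north → east.
Putting the parts together: {m=Mon; n=18; k=north} and then {m=Tue; n=14; k=east}.

{m=Mon; n=18; k=north}, {m=Tue; n=14; k=east}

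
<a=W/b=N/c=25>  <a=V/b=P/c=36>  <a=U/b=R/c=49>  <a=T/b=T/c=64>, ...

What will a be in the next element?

A: W, V, U, T → S (letters move back 1 place in the alphabet).

S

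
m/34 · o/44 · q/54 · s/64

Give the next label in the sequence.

u/74

For the letter, letters move forward 2 places in the alphabet: m, o, q, s → u.
Second component: +10 each step; 34, 44, 54, 64 → 74.
Combining the parts gives u/74.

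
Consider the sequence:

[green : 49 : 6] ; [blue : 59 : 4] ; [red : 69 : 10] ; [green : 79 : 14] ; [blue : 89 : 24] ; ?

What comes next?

Colour: green, blue, red, green, blue → red (repeats green → blue → red).
Second entry: +10 each step, so 49, 59, 69, 79, 89 → 99.
Third entry goes 6, 4, 10, 14, 24 → 38 (each term is the sum of the two before it).
Combining the parts gives [red : 99 : 38].

[red : 99 : 38]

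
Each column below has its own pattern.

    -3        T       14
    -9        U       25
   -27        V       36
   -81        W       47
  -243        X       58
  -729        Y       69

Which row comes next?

First component: ×3 each step, so -3, -9, -27, -81, -243, -729 → -2187.
Letter: T, U, V, W, X, Y → Z (letters move forward 1 place in the alphabet).
Third component — +11 each step: 14, 25, 36, 47, 58, 69 → 80.
So the next row is -2187  Z  80.

-2187  Z  80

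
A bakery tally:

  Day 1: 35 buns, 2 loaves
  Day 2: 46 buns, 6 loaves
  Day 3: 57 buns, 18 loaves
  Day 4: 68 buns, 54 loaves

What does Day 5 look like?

For the buns, +11 each step: 35, 46, 57, 68 → 79.
Loaves — ×3 each step: 2, 6, 18, 54 → 162.
Combining the parts gives 79 buns, 162 loaves.

79 buns, 162 loaves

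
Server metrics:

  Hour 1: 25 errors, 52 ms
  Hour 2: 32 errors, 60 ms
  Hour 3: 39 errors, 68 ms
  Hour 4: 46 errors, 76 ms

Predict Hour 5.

For the errors, +7 each step: 25, 32, 39, 46 → 53.
Ms — +8 each step: 52, 60, 68, 76 → 84.
So the next row is 53 errors, 84 ms.

53 errors, 84 ms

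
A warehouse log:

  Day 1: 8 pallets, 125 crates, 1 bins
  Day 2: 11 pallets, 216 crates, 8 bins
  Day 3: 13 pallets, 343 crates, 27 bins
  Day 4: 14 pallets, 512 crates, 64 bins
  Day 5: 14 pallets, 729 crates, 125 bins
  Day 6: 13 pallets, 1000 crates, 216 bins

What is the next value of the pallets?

Pallets: differences are 3, 2, 1, … (decreasing by 1 each time); 8, 11, 13, 14, 14, 13 → 11.

11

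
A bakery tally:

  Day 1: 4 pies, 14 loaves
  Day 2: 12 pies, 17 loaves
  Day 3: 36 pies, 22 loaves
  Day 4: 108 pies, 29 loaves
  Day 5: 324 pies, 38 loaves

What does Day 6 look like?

Pies: 4, 12, 36, 108, 324 → 972 (×3 each step).
Loaves goes 14, 17, 22, 29, 38 → 49 (differences are 3, 5, 7, … (increasing by 2 each time)).
Putting it together: 972 pies, 49 loaves.

972 pies, 49 loaves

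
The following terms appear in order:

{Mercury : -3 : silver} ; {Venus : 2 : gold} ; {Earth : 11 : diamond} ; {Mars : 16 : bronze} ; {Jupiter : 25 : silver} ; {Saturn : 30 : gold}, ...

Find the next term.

Planet: runs through the planets Mercury→Neptune; Mercury, Venus, Earth, Mars, Jupiter, Saturn → Uranus.
Second slot — alternating steps +5, +9, +5, +9, …: -3, 2, 11, 16, 25, 30 → 39.
Rank goes silver, gold, diamond, bronze, silver, gold → diamond (repeats silver → gold → diamond → bronze).
Putting it together: {Uranus : 39 : diamond}.

{Uranus : 39 : diamond}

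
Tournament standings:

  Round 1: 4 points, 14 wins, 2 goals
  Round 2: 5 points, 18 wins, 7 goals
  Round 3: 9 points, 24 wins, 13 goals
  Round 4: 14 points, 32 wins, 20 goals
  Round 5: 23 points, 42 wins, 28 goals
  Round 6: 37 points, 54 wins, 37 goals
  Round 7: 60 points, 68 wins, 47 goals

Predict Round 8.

97 points, 84 wins, 58 goals

For the points, each term is the sum of the two before it: 4, 5, 9, 14, 23, 37, 60 → 97.
For the wins, differences are 4, 6, 8, … (increasing by 2 each time): 14, 18, 24, 32, 42, 54, 68 → 84.
Goals — differences are 5, 6, 7, … (increasing by 1 each time): 2, 7, 13, 20, 28, 37, 47 → 58.
Combining the parts gives 97 points, 84 wins, 58 goals.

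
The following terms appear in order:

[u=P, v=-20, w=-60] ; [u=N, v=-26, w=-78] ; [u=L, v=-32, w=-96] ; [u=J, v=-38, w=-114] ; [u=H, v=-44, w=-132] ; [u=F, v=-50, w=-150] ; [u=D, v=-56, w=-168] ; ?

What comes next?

For the u, letters move back 2 places in the alphabet: P, N, L, J, H, F, D → B.
For the v, −6 each step: -20, -26, -32, -38, -44, -50, -56 → -62.
W: always 3 × the v, so -60, -78, -96, -114, -132, -150, -168 → -186.
So the next term is [u=B, v=-62, w=-186].

[u=B, v=-62, w=-186]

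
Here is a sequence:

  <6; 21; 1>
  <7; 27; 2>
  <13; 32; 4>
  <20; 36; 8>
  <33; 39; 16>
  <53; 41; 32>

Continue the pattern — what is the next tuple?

<86; 42; 64>

First part goes 6, 7, 13, 20, 33, 53 → 86 (each term is the sum of the two before it).
Second part — differences are 6, 5, 4, … (decreasing by 1 each time): 21, 27, 32, 36, 39, 41 → 42.
Third part: ×2 each step; 1, 2, 4, 8, 16, 32 → 64.
Putting it together: <86; 42; 64>.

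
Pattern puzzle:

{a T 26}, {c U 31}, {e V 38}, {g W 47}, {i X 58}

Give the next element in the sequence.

{k Y 71}

First letter: a, c, e, g, i → k (letters move forward 2 places in the alphabet).
Second letter: letters move forward 1 place in the alphabet; T, U, V, W, X → Y.
Third value: 26, 31, 38, 47, 58 → 71 (differences are 5, 7, 9, … (increasing by 2 each time)).
So the next element is {k Y 71}.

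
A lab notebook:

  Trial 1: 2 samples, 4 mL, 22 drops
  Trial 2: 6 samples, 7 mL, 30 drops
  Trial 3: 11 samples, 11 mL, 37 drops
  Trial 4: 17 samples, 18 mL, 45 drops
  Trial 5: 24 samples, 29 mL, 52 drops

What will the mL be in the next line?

47

ML: each term is the sum of the two before it; 4, 7, 11, 18, 29 → 47.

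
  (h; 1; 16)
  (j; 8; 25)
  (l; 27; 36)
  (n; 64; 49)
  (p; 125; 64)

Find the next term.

(r; 216; 81)

Letter goes h, j, l, n, p → r (letters move forward 2 places in the alphabet).
Second part: perfect cubes: 1³, 2³, 3³, …, so 1, 8, 27, 64, 125 → 216.
For the third part, perfect squares: 4², 5², 6², …: 16, 25, 36, 49, 64 → 81.
Putting it together: (r; 216; 81).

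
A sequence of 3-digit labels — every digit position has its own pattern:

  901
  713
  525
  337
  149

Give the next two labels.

951 then 763

For the first digit, −2 each step, mod 10: 9, 7, 5, 3, 1 → 9 → 7.
Second digit: 0, 1, 2, 3, 4 → 5 → 6 (+1 each step, mod 10).
Third digit: 1, 3, 5, 7, 9 → 1 → 3 (+2 each step, mod 10).
Putting the parts together: 951 and then 763.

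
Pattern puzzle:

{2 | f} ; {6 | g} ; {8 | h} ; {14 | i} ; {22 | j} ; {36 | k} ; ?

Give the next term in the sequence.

First entry: 2, 6, 8, 14, 22, 36 → 58 (each term is the sum of the two before it).
Letter goes f, g, h, i, j, k → l (letters move forward 1 place in the alphabet).
So the next term is {58 | l}.

{58 | l}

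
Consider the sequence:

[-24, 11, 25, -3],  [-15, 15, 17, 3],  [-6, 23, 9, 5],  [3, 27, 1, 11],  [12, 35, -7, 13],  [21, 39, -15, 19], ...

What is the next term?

First slot: +9 each step; -24, -15, -6, 3, 12, 21 → 30.
Second slot: 11, 15, 23, 27, 35, 39 → 47 (alternating steps +4, +8, +4, +8, …).
Third slot: 25, 17, 9, 1, -7, -15 → -23 (−8 each step).
Fourth slot: -3, 3, 5, 11, 13, 19 → 21 (alternating steps +6, +2, +6, +2, …).
So the next term is [30, 47, -23, 21].

[30, 47, -23, 21]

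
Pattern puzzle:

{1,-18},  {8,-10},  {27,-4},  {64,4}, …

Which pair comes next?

First slot: 1, 8, 27, 64 → 125 (perfect cubes: 1³, 2³, 3³, …).
Second slot goes -18, -10, -4, 4 → 10 (alternating steps +8, +6, +8, +6, …).
Combining the parts gives {125,10}.

{125,10}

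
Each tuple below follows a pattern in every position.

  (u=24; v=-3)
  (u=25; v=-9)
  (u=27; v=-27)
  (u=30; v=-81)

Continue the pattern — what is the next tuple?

(u=34; v=-243)

U: 24, 25, 27, 30 → 34 (differences are 1, 2, 3, … (increasing by 1 each time)).
V — ×3 each step: -3, -9, -27, -81 → -243.
Putting it together: (u=34; v=-243).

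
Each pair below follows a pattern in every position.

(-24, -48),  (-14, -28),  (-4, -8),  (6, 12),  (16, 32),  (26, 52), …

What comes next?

For the first entry, +10 each step: -24, -14, -4, 6, 16, 26 → 36.
For the second entry, always 2 × the first entry: -48, -28, -8, 12, 32, 52 → 72.
So the next pair is (36, 72).

(36, 72)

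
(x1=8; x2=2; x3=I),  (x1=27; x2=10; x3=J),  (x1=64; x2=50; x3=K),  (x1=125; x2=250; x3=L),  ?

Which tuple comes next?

(x1=216; x2=1250; x3=M)

X1: perfect cubes: 2³, 3³, 4³, …, so 8, 27, 64, 125 → 216.
X2 goes 2, 10, 50, 250 → 1250 (×5 each step).
X3 goes I, J, K, L → M (letters move forward 1 place in the alphabet).
Combining the parts gives (x1=216; x2=1250; x3=M).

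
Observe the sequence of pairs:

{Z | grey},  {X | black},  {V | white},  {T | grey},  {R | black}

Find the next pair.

Letter — letters move back 2 places in the alphabet: Z, X, V, T, R → P.
Shade goes grey, black, white, grey, black → white (repeats grey → black → white).
So the next pair is {P | white}.

{P | white}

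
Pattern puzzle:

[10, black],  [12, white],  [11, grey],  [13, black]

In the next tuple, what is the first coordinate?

12

For the first coordinate, alternating steps +2, −1, +2, −1, …: 10, 12, 11, 13 → 12.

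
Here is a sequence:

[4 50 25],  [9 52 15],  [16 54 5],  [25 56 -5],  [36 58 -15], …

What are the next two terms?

[49 60 -25], [64 62 -35]

For the first slot, perfect squares: 2², 3², 4², …: 4, 9, 16, 25, 36 → 49 → 64.
For the second slot, +2 each step: 50, 52, 54, 56, 58 → 60 → 62.
For the third slot, −10 each step: 25, 15, 5, -5, -15 → -25 → -35.
So the next two terms are [49 60 -25] and [64 62 -35].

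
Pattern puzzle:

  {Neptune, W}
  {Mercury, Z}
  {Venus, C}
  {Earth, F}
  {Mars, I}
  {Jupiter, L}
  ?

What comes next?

{Saturn, O}

Planet: runs through the planets Mercury→Neptune, so Neptune, Mercury, Venus, Earth, Mars, Jupiter → Saturn.
Letter: letters move forward 3 places in the alphabet, wrapping Z→A, so W, Z, C, F, I, L → O.
Putting it together: {Saturn, O}.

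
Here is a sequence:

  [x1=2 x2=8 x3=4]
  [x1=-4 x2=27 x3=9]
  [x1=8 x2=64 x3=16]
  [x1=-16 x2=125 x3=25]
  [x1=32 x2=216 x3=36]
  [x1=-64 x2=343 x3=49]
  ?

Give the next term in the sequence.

[x1=128 x2=512 x3=64]

X1 goes 2, -4, 8, -16, 32, -64 → 128 (×(-2) each step).
X2 — perfect cubes: 2³, 3³, 4³, …: 8, 27, 64, 125, 216, 343 → 512.
X3 goes 4, 9, 16, 25, 36, 49 → 64 (perfect squares: 2², 3², 4², …).
Putting it together: [x1=128 x2=512 x3=64].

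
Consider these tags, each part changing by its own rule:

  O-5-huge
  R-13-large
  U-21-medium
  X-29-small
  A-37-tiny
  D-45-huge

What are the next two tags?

Letter: O, R, U, X, A, D → G → J (letters move forward 3 places in the alphabet, wrapping Z→A).
Second component: +8 each step, so 5, 13, 21, 29, 37, 45 → 53 → 61.
Size — repeats huge → large → medium → small → tiny: huge, large, medium, small, tiny, huge → large → medium.
Putting the parts together: G-53-large and then J-61-medium.

G-53-large then J-61-medium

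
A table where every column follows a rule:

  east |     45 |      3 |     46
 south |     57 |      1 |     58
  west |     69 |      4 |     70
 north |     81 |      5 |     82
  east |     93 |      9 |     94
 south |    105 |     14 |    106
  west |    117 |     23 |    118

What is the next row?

north  129  37  130

Direction: east, south, west, north, east, south, west → north (repeats east → south → west → north).
Second component: 45, 57, 69, 81, 93, 105, 117 → 129 (+12 each step).
Third component — each term is the sum of the two before it: 3, 1, 4, 5, 9, 14, 23 → 37.
Fourth component: 46, 58, 70, 82, 94, 106, 118 → 130 (always 1 more than the second component).
Combining the parts gives north  129  37  130.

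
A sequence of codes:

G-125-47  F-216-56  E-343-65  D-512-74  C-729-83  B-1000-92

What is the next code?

Letter — letters move back 1 place in the alphabet: G, F, E, D, C, B → A.
Second component: perfect cubes: 5³, 6³, 7³, …, so 125, 216, 343, 512, 729, 1000 → 1331.
Third component: 47, 56, 65, 74, 83, 92 → 101 (+9 each step).
Putting it together: A-1331-101.

A-1331-101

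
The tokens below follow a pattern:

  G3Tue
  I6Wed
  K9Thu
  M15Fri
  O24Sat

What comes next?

Q39Sun

Letter — letters move forward 2 places in the alphabet: G, I, K, M, O → Q.
Second component goes 3, 6, 9, 15, 24 → 39 (each term is the sum of the two before it).
Day: runs through the weekdays Mon→Sun; Tue, Wed, Thu, Fri, Sat → Sun.
Putting it together: Q39Sun.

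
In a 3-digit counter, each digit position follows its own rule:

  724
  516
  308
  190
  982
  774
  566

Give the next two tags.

First digit: 7, 5, 3, 1, 9, 7, 5 → 3 → 1 (−2 each step, mod 10).
Second digit: −1 each step, mod 10, so 2, 1, 0, 9, 8, 7, 6 → 5 → 4.
Third digit: +2 each step, mod 10, so 4, 6, 8, 0, 2, 4, 6 → 8 → 0.
Putting the parts together: 358 and then 140.

358, 140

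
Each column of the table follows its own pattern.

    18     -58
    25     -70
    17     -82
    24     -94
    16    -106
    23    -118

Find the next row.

15  -130

First component goes 18, 25, 17, 24, 16, 23 → 15 (alternating steps +7, −8, +7, −8, …).
For the second component, −12 each step: -58, -70, -82, -94, -106, -118 → -130.
Combining the parts gives 15  -130.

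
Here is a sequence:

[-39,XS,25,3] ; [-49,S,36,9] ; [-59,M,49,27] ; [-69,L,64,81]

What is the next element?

For the first part, −10 each step: -39, -49, -59, -69 → -79.
Size — runs through clothing sizes XS→XL: XS, S, M, L → XL.
Third part: perfect squares: 5², 6², 7², …; 25, 36, 49, 64 → 81.
Fourth part goes 3, 9, 27, 81 → 243 (×3 each step).
So the next element is [-79,XL,81,243].

[-79,XL,81,243]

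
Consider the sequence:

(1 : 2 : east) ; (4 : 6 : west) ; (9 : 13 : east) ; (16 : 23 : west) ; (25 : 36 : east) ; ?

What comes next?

(36 : 52 : west)

First part: 1, 4, 9, 16, 25 → 36 (perfect squares: 1², 2², 3², …).
Second part: 2, 6, 13, 23, 36 → 52 (differences are 4, 7, 10, … (increasing by 3 each time)).
Direction: alternates east ↔ west, so east, west, east, west, east → west.
Combining the parts gives (36 : 52 : west).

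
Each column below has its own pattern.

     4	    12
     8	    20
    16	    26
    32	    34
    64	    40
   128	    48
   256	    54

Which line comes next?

For the first component, ×2 each step: 4, 8, 16, 32, 64, 128, 256 → 512.
Second component: 12, 20, 26, 34, 40, 48, 54 → 62 (alternating steps +8, +6, +8, +6, …).
Combining the parts gives 512  62.

512  62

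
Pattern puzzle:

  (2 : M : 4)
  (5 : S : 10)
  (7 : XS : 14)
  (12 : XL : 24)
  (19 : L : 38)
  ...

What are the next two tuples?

(31 : M : 62), (50 : S : 100)

For the first component, each term is the sum of the two before it: 2, 5, 7, 12, 19 → 31 → 50.
Size: runs backward through clothing sizes XS→XL; M, S, XS, XL, L → M → S.
Third component — always 2 × the first component: 4, 10, 14, 24, 38 → 62 → 100.
So the next two tuples are (31 : M : 62) and (50 : S : 100).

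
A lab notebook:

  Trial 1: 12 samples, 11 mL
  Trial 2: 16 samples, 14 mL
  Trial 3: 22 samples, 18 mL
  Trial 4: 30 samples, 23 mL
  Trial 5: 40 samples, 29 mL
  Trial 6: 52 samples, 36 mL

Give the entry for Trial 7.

For the samples, differences are 4, 6, 8, … (increasing by 2 each time): 12, 16, 22, 30, 40, 52 → 66.
ML: differences are 3, 4, 5, … (increasing by 1 each time), so 11, 14, 18, 23, 29, 36 → 44.
Combining the parts gives 66 samples, 44 mL.

66 samples, 44 mL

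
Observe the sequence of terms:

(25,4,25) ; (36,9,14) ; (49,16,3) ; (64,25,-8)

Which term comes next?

(81,36,-19)

First value goes 25, 36, 49, 64 → 81 (perfect squares: 5², 6², 7², …).
Second value: 4, 9, 16, 25 → 36 (perfect squares: 2², 3², 4², …).
Third value — −11 each step: 25, 14, 3, -8 → -19.
Combining the parts gives (81,36,-19).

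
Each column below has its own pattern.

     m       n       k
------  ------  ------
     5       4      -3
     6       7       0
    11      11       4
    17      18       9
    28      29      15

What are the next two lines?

Column m: each term is the sum of the two before it; 5, 6, 11, 17, 28 → 45 → 73.
Column n goes 4, 7, 11, 18, 29 → 47 → 76 (each term is the sum of the two before it).
For the column k, differences are 3, 4, 5, … (increasing by 1 each time): -3, 0, 4, 9, 15 → 22 → 30.
Putting the parts together: 45  47  22 and then 73  76  30.

45  47  22; 73  76  30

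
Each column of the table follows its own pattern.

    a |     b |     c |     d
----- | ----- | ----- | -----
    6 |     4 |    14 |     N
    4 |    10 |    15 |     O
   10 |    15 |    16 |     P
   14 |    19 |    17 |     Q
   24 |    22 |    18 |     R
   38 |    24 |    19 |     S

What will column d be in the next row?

Column d — letters move forward 1 place in the alphabet: N, O, P, Q, R, S → T.

T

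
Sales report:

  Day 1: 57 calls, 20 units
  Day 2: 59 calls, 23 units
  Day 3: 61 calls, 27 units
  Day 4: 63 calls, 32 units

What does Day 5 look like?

Calls: +2 each step; 57, 59, 61, 63 → 65.
Units goes 20, 23, 27, 32 → 38 (differences are 3, 4, 5, … (increasing by 1 each time)).
So the next row is 65 calls, 38 units.

65 calls, 38 units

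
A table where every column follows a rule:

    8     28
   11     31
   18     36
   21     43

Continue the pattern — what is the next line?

28  52

First component goes 8, 11, 18, 21 → 28 (alternating steps +3, +7, +3, +7, …).
Second component: differences are 3, 5, 7, … (increasing by 2 each time), so 28, 31, 36, 43 → 52.
Combining the parts gives 28  52.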